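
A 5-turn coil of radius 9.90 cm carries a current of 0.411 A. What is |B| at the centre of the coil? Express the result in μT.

For an N-turn flat coil, B = Nμ₀I/(2R) with R = 0.099 m.
B = 5 × 2.61×10⁻⁶ T = 1.30×10⁻⁵ T.

B ≈ 13.0 μT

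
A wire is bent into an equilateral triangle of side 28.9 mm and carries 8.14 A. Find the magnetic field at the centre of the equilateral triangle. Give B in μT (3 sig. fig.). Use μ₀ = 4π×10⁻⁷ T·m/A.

B ≈ 507 μT

Each side is a finite straight segment at perpendicular distance d = a/(2 tan(π/3)) = 0.008343 m from the centre, with end-angles ±π/3.
One side contributes B₁ = (μ₀I/4πd)·2 sin(π/3) = 1.69×10⁻⁴ T.
All 3 sides add in the same direction: B = 3 × 1.69×10⁻⁴ = 5.07×10⁻⁴ T.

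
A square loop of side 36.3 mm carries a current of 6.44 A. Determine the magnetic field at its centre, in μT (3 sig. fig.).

B ≈ 201 μT

Each side is a finite straight segment at perpendicular distance d = a/(2 tan(π/4)) = 0.01815 m from the centre, with end-angles ±π/4.
One side contributes B₁ = (μ₀I/4πd)·2 sin(π/4) = 5.02×10⁻⁵ T.
All 4 sides add in the same direction: B = 4 × 5.02×10⁻⁵ = 2.01×10⁻⁴ T.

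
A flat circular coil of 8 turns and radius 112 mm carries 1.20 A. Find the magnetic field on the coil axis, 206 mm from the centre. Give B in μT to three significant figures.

B ≈ 5.87 μT

For an N-turn flat coil, B = Nμ₀IR²/[2(R²+z²)^(3/2)] with R = 0.112 m, z = 0.206 m.
B = 8 × 7.34×10⁻⁷ T = 5.87×10⁻⁶ T.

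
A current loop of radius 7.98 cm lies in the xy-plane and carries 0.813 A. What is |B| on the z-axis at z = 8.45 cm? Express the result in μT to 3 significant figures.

B ≈ 2.07 μT

On the axis of a circular loop, B = μ₀IR² / [2(R²+z²)^(3/2)].
R² + z² = (0.0798)² + (0.0845)² = 0.01351 m², and (R²+z²)^(3/2) = 1.57×10⁻³ m³.
B = (4π×10⁻⁷ × 0.813 × 0.006368) / (2 × 1.57×10⁻³) = 2.07×10⁻⁶ T.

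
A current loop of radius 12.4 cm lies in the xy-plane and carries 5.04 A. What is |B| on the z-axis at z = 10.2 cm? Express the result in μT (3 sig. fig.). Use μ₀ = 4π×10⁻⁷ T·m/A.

On the axis of a circular loop, B = μ₀IR² / [2(R²+z²)^(3/2)].
R² + z² = (0.124)² + (0.102)² = 0.02578 m², and (R²+z²)^(3/2) = 4.14×10⁻³ m³.
B = (4π×10⁻⁷ × 5.04 × 0.01538) / (2 × 4.14×10⁻³) = 1.18×10⁻⁵ T.

B ≈ 11.8 μT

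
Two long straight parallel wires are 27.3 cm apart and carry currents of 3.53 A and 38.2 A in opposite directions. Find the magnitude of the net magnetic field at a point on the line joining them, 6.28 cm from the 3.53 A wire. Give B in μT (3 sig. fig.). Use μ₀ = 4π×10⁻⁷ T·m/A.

B ≈ 47.6 μT

Each long wire gives B = μ₀I/(2πd). Distances are d₁ = 0.0628 m and d₂ = 0.2102 m.
B₁ = 1.12×10⁻⁵ T, B₂ = 3.63×10⁻⁵ T.
Between antiparallel currents both contributions point the same way, so they add. B = B₁ + B₂ = 1.12×10⁻⁵ + 3.63×10⁻⁵ = 4.76×10⁻⁵ T.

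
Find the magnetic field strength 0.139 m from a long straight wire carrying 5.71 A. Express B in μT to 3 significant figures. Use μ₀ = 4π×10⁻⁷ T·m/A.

For an infinitely long straight wire, B = μ₀I/(2πd).
B = (4π×10⁻⁷ × 5.71) / (2π × 0.139) = 8.22×10⁻⁶ T.

B ≈ 8.22 μT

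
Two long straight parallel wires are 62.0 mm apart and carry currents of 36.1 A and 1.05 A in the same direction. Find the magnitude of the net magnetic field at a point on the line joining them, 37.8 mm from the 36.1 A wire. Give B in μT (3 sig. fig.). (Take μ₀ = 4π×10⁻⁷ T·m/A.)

B ≈ 182 μT

Each long wire gives B = μ₀I/(2πd). Distances are d₁ = 0.0378 m and d₂ = 0.0242 m.
B₁ = 1.91×10⁻⁴ T, B₂ = 8.68×10⁻⁶ T.
Between parallel currents the two contributions point in opposite directions, so they subtract. B = |B₁ − B₂| = |1.91×10⁻⁴ − 8.68×10⁻⁶| = 1.82×10⁻⁴ T.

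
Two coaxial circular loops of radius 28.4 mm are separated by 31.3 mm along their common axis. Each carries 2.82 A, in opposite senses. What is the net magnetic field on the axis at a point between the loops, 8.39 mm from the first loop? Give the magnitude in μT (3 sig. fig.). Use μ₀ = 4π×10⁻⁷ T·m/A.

Each loop contributes B = μ₀IR²/[2(R²+z²)^(3/2)] on the axis, with z measured from that loop.
Loop 1 (z = 0.00839 m): B₁ = 5.50×10⁻⁵ T. Loop 2 (z = 0.02291 m): B₂ = 2.94×10⁻⁵ T.
The fields oppose: B = |B₁ − B₂| = 2.56×10⁻⁵ T.

B ≈ 25.6 μT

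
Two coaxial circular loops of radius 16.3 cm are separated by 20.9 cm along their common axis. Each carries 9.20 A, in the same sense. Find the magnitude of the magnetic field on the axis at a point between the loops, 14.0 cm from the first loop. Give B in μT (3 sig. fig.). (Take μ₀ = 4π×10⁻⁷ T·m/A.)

Each loop contributes B = μ₀IR²/[2(R²+z²)^(3/2)] on the axis, with z measured from that loop.
Loop 1 (z = 0.14 m): B₁ = 1.55×10⁻⁵ T. Loop 2 (z = 0.069 m): B₂ = 2.77×10⁻⁵ T.
The fields add: B = B₁ + B₂ = 4.32×10⁻⁵ T.

B ≈ 43.2 μT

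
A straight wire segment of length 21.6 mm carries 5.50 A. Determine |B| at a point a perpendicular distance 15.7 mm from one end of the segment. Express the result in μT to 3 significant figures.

For a finite straight segment, B = (μ₀I/4πd)(sinθ₁ + sinθ₂), where θ₁, θ₂ are the angles from the perpendicular to each end.
The perpendicular foot is at one end, so the two end-offsets along the wire are 0 and L = 0.0216 m.
sinθ₁ = 0/√(0²+0.0157²) = 0.0000; sinθ₂ = 0.0216/√(0.0216²+0.0157²) = 0.8089.
B = (4π×10⁻⁷ × 5.50) / (4π × 0.0157) × (0.0000 + 0.8089) = 2.83×10⁻⁵ T.

B ≈ 28.3 μT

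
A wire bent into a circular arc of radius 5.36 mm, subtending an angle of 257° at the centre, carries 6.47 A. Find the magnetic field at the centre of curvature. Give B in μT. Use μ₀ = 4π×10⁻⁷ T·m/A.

The Biot–Savart field of a circular arc at its centre is B = μ₀Iφ/(4πR), with φ = 4.485 rad.
B = (4π×10⁻⁷ × 6.47 × 4.485) / (4π × 0.00536) = 5.41×10⁻⁴ T.

B ≈ 541 μT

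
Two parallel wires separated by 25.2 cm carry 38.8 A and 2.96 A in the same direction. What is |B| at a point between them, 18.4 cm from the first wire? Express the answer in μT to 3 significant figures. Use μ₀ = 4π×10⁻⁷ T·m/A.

B ≈ 33.5 μT

Each long wire gives B = μ₀I/(2πd). Distances are d₁ = 0.184 m and d₂ = 0.068 m.
B₁ = 4.22×10⁻⁵ T, B₂ = 8.71×10⁻⁶ T.
Between parallel currents the two contributions point in opposite directions, so they subtract. B = |B₁ − B₂| = |4.22×10⁻⁵ − 8.71×10⁻⁶| = 3.35×10⁻⁵ T.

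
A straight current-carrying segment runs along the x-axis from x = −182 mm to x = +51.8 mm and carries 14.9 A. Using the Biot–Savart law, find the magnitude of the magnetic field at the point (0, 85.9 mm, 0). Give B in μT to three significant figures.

B ≈ 24.6 μT

For a finite straight segment, B = (μ₀I/4πd)(sinθ₁ + sinθ₂), where θ₁, θ₂ are the angles from the perpendicular to each end.
The perpendicular distance is d = 0.0859 m; the end-offsets along the wire are a = 0.182 m and b = 0.0518 m.
sinθ₁ = 0.182/√(0.182²+0.0859²) = 0.9043; sinθ₂ = 0.0518/√(0.0518²+0.0859²) = 0.5164.
B = (4π×10⁻⁷ × 14.9) / (4π × 0.0859) × (0.9043 + 0.5164) = 2.46×10⁻⁵ T.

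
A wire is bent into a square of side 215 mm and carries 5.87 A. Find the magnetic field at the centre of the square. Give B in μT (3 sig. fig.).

Each side is a finite straight segment at perpendicular distance d = a/(2 tan(π/4)) = 0.1075 m from the centre, with end-angles ±π/4.
One side contributes B₁ = (μ₀I/4πd)·2 sin(π/4) = 7.72×10⁻⁶ T.
All 4 sides add in the same direction: B = 4 × 7.72×10⁻⁶ = 3.09×10⁻⁵ T.

B ≈ 30.9 μT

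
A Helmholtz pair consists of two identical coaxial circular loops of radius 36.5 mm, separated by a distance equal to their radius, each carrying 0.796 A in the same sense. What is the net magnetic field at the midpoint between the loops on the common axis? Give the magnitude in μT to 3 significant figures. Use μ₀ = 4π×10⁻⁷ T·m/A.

Each loop contributes B = μ₀IR²/[2(R²+z²)^(3/2)] on the axis, with z measured from that loop.
Loop 1 (z = 0.01825 m): B₁ = 9.80×10⁻⁶ T. Loop 2 (z = 0.01825 m): B₂ = 9.80×10⁻⁶ T.
The fields add: B = B₁ + B₂ = 1.96×10⁻⁵ T.

B ≈ 19.6 μT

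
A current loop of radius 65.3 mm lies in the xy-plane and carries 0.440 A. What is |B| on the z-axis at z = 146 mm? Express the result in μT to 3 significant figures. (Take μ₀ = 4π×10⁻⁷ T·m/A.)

On the axis of a circular loop, B = μ₀IR² / [2(R²+z²)^(3/2)].
R² + z² = (0.0653)² + (0.146)² = 0.02558 m², and (R²+z²)^(3/2) = 4.09×10⁻³ m³.
B = (4π×10⁻⁷ × 0.440 × 0.004264) / (2 × 4.09×10⁻³) = 2.88×10⁻⁷ T.

B ≈ 0.288 μT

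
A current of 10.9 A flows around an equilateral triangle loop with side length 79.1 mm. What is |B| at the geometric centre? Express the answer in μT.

B ≈ 248 μT

Each side is a finite straight segment at perpendicular distance d = a/(2 tan(π/3)) = 0.02283 m from the centre, with end-angles ±π/3.
One side contributes B₁ = (μ₀I/4πd)·2 sin(π/3) = 8.27×10⁻⁵ T.
All 3 sides add in the same direction: B = 3 × 8.27×10⁻⁵ = 2.48×10⁻⁴ T.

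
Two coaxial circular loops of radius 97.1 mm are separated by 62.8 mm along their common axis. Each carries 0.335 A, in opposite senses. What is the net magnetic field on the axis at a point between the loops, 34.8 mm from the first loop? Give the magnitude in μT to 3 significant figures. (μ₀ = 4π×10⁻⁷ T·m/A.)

B ≈ 0.115 μT

Each loop contributes B = μ₀IR²/[2(R²+z²)^(3/2)] on the axis, with z measured from that loop.
Loop 1 (z = 0.0348 m): B₁ = 1.81×10⁻⁶ T. Loop 2 (z = 0.028 m): B₂ = 1.92×10⁻⁶ T.
The fields oppose: B = |B₁ − B₂| = 1.15×10⁻⁷ T.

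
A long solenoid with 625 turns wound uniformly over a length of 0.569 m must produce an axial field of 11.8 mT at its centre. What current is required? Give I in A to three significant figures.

Inside a long solenoid B = μ₀nI with n = 1098 m⁻¹, so I = B/(μ₀n).
I = 1.18×10⁻² / (4π×10⁻⁷ × 1098) = 8.55 A.

I ≈ 8.55 A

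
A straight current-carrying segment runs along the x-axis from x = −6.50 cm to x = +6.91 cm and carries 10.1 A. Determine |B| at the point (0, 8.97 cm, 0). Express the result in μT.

For a finite straight segment, B = (μ₀I/4πd)(sinθ₁ + sinθ₂), where θ₁, θ₂ are the angles from the perpendicular to each end.
The perpendicular distance is d = 0.0897 m; the end-offsets along the wire are a = 0.065 m and b = 0.0691 m.
sinθ₁ = 0.065/√(0.065²+0.0897²) = 0.5868; sinθ₂ = 0.0691/√(0.0691²+0.0897²) = 0.6103.
B = (4π×10⁻⁷ × 10.1) / (4π × 0.0897) × (0.5868 + 0.6103) = 1.35×10⁻⁵ T.

B ≈ 13.5 μT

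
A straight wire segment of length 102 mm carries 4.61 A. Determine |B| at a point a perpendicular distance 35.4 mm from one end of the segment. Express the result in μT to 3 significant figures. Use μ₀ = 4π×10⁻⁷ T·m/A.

B ≈ 12.3 μT

For a finite straight segment, B = (μ₀I/4πd)(sinθ₁ + sinθ₂), where θ₁, θ₂ are the angles from the perpendicular to each end.
The perpendicular foot is at one end, so the two end-offsets along the wire are 0 and L = 0.102 m.
sinθ₁ = 0/√(0²+0.0354²) = 0.0000; sinθ₂ = 0.102/√(0.102²+0.0354²) = 0.9447.
B = (4π×10⁻⁷ × 4.61) / (4π × 0.0354) × (0.0000 + 0.9447) = 1.23×10⁻⁵ T.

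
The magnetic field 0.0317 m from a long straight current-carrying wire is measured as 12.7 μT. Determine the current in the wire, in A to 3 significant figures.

For a long straight wire B = μ₀I/(2πd), so I = 2πdB/μ₀.
I = 2π × 0.0317 × 1.27×10⁻⁵ / (4π×10⁻⁷) = 2.01 A.

I ≈ 2.01 A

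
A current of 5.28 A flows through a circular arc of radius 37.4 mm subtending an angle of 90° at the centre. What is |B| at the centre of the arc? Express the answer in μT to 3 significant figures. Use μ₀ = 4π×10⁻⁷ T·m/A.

The Biot–Savart field of a circular arc at its centre is B = μ₀Iφ/(4πR), with φ = 1.571 rad.
B = (4π×10⁻⁷ × 5.28 × 1.571) / (4π × 0.0374) = 2.22×10⁻⁵ T.

B ≈ 22.2 μT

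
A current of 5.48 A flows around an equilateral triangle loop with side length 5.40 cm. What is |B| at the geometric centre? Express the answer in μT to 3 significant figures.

B ≈ 183 μT

Each side is a finite straight segment at perpendicular distance d = a/(2 tan(π/3)) = 0.01559 m from the centre, with end-angles ±π/3.
One side contributes B₁ = (μ₀I/4πd)·2 sin(π/3) = 6.09×10⁻⁵ T.
All 3 sides add in the same direction: B = 3 × 6.09×10⁻⁵ = 1.83×10⁻⁴ T.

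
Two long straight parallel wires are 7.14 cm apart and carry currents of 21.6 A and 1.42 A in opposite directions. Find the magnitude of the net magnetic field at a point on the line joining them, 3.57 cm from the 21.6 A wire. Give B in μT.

B ≈ 129 μT

Each long wire gives B = μ₀I/(2πd). Distances are d₁ = 0.0357 m and d₂ = 0.0357 m.
B₁ = 1.21×10⁻⁴ T, B₂ = 7.96×10⁻⁶ T.
Between antiparallel currents both contributions point the same way, so they add. B = B₁ + B₂ = 1.21×10⁻⁴ + 7.96×10⁻⁶ = 1.29×10⁻⁴ T.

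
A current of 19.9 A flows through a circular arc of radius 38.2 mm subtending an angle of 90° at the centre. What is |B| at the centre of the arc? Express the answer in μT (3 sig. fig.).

B ≈ 81.8 μT

The Biot–Savart field of a circular arc at its centre is B = μ₀Iφ/(4πR), with φ = 1.571 rad.
B = (4π×10⁻⁷ × 19.9 × 1.571) / (4π × 0.0382) = 8.18×10⁻⁵ T.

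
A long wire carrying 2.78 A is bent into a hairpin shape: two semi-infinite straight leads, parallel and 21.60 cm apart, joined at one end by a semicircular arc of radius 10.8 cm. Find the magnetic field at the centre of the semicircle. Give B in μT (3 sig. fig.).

B ≈ 13.2 μT

The semicircular arc contributes B_arc = μ₀I·π/(4πR) = μ₀I/(4R) = 8.09×10⁻⁶ T.
Each semi-infinite lead is at perpendicular distance R = 0.108 m from the centre, with the perpendicular foot at its near end, so it contributes μ₀I/(4πR); both point the same way, together 5.15×10⁻⁶ T.
Arc and leads all point the same direction: B = 8.09×10⁻⁶ + 5.15×10⁻⁶ = 1.32×10⁻⁵ T.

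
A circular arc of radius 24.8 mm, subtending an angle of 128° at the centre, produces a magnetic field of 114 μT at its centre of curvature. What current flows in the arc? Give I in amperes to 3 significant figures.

I ≈ 12.7 A

For a circular arc, B = μ₀Iφ/(4πR) with φ in radians; here φ = 2.234 rad.
So I = 4πRB/(μ₀φ) = 4π × 0.0248 × 1.14×10⁻⁴ / (4π×10⁻⁷ × 2.234) = 12.7 A.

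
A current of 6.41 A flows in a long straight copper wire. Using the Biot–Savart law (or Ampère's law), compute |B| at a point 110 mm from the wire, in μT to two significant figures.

For an infinitely long straight wire, B = μ₀I/(2πd).
B = (4π×10⁻⁷ × 6.41) / (2π × 0.11) = 1.17×10⁻⁵ T.

B ≈ 12 μT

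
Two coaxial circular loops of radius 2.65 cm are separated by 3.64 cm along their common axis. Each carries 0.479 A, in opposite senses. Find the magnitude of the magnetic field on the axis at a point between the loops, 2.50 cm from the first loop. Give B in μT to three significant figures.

B ≈ 4.43 μT

Each loop contributes B = μ₀IR²/[2(R²+z²)^(3/2)] on the axis, with z measured from that loop.
Loop 1 (z = 0.025 m): B₁ = 4.37×10⁻⁶ T. Loop 2 (z = 0.0114 m): B₂ = 8.80×10⁻⁶ T.
The fields oppose: B = |B₁ − B₂| = 4.43×10⁻⁶ T.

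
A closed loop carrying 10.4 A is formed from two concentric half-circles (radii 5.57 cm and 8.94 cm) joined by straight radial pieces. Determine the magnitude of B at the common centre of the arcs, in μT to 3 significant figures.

B ≈ 22.1 μT

The radial connectors point toward the centre, so dl × r̂ = 0 and they contribute nothing.
Each semicircle gives μ₀I/(4R): inner arc 5.87×10⁻⁵ T, outer arc 3.65×10⁻⁵ T.
The two arcs carry current in opposite angular senses, so their fields oppose: B = |5.87×10⁻⁵ − 3.65×10⁻⁵| = 2.21×10⁻⁵ T.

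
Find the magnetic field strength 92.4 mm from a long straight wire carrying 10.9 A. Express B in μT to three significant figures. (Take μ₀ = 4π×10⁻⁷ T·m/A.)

B ≈ 23.6 μT

For an infinitely long straight wire, B = μ₀I/(2πd).
B = (4π×10⁻⁷ × 10.9) / (2π × 0.0924) = 2.36×10⁻⁵ T.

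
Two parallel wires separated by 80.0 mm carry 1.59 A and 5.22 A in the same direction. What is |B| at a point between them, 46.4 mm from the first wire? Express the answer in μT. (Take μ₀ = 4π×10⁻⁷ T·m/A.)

B ≈ 24.2 μT

Each long wire gives B = μ₀I/(2πd). Distances are d₁ = 0.0464 m and d₂ = 0.0336 m.
B₁ = 6.85×10⁻⁶ T, B₂ = 3.11×10⁻⁵ T.
Between parallel currents the two contributions point in opposite directions, so they subtract. B = |B₁ − B₂| = |6.85×10⁻⁶ − 3.11×10⁻⁵| = 2.42×10⁻⁵ T.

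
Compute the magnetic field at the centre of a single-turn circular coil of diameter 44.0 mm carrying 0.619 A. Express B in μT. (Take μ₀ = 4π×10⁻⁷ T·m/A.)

At the centre of a circular loop the Biot–Savart law gives B = μ₀I/(2R) (so R = 0.022 m).
B = (4π×10⁻⁷ × 0.619) / (2 × 0.022) = 1.77×10⁻⁵ T.

B ≈ 17.7 μT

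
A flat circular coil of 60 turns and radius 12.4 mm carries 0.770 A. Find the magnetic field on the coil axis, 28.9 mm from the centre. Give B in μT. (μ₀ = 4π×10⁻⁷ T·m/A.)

For an N-turn flat coil, B = Nμ₀IR²/[2(R²+z²)^(3/2)] with R = 0.0124 m, z = 0.0289 m.
B = 60 × 2.39×10⁻⁶ T = 1.44×10⁻⁴ T.

B ≈ 144 μT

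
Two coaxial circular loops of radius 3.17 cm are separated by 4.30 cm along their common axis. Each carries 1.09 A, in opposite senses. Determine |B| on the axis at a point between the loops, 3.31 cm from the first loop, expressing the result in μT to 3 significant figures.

Each loop contributes B = μ₀IR²/[2(R²+z²)^(3/2)] on the axis, with z measured from that loop.
Loop 1 (z = 0.0331 m): B₁ = 7.15×10⁻⁶ T. Loop 2 (z = 0.0099 m): B₂ = 1.88×10⁻⁵ T.
The fields oppose: B = |B₁ − B₂| = 1.16×10⁻⁵ T.

B ≈ 11.6 μT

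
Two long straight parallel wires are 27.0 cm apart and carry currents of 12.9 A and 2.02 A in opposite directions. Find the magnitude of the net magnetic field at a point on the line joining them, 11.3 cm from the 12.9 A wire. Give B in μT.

B ≈ 25.4 μT

Each long wire gives B = μ₀I/(2πd). Distances are d₁ = 0.113 m and d₂ = 0.157 m.
B₁ = 2.28×10⁻⁵ T, B₂ = 2.57×10⁻⁶ T.
Between antiparallel currents both contributions point the same way, so they add. B = B₁ + B₂ = 2.28×10⁻⁵ + 2.57×10⁻⁶ = 2.54×10⁻⁵ T.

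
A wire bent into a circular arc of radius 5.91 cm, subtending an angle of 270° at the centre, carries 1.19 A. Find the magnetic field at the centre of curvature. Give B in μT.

The Biot–Savart field of a circular arc at its centre is B = μ₀Iφ/(4πR), with φ = 4.712 rad.
B = (4π×10⁻⁷ × 1.19 × 4.712) / (4π × 0.0591) = 9.49×10⁻⁶ T.

B ≈ 9.49 μT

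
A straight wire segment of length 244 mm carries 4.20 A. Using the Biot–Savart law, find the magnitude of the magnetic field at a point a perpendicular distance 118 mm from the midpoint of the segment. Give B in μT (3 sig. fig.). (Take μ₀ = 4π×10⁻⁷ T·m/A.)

For a finite straight segment, B = (μ₀I/4πd)(sinθ₁ + sinθ₂), where θ₁, θ₂ are the angles from the perpendicular to each end.
The perpendicular from the point meets the wire at its midpoint, so each end is L/2 = 0.122 m away along the wire.
sinθ₁ = 0.122/√(0.122²+0.118²) = 0.7188; sinθ₂ = 0.122/√(0.122²+0.118²) = 0.7188.
B = (4π×10⁻⁷ × 4.20) / (4π × 0.118) × (0.7188 + 0.7188) = 5.12×10⁻⁶ T.

B ≈ 5.12 μT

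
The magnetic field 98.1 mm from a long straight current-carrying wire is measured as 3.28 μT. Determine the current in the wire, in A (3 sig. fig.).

For a long straight wire B = μ₀I/(2πd), so I = 2πdB/μ₀.
I = 2π × 0.0981 × 3.28×10⁻⁶ / (4π×10⁻⁷) = 1.61 A.

I ≈ 1.61 A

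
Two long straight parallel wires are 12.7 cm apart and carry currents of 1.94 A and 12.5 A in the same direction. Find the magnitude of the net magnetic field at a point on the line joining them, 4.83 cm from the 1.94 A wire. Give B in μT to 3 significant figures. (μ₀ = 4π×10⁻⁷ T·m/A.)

Each long wire gives B = μ₀I/(2πd). Distances are d₁ = 0.0483 m and d₂ = 0.0787 m.
B₁ = 8.03×10⁻⁶ T, B₂ = 3.18×10⁻⁵ T.
Between parallel currents the two contributions point in opposite directions, so they subtract. B = |B₁ − B₂| = |8.03×10⁻⁶ − 3.18×10⁻⁵| = 2.37×10⁻⁵ T.

B ≈ 23.7 μT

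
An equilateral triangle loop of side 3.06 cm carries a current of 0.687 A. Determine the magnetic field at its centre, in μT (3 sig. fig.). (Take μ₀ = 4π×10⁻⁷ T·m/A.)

Each side is a finite straight segment at perpendicular distance d = a/(2 tan(π/3)) = 0.008833 m from the centre, with end-angles ±π/3.
One side contributes B₁ = (μ₀I/4πd)·2 sin(π/3) = 1.35×10⁻⁵ T.
All 3 sides add in the same direction: B = 3 × 1.35×10⁻⁵ = 4.04×10⁻⁵ T.

B ≈ 40.4 μT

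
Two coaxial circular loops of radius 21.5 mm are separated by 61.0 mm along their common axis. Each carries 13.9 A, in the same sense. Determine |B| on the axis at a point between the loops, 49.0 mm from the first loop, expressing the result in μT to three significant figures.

Each loop contributes B = μ₀IR²/[2(R²+z²)^(3/2)] on the axis, with z measured from that loop.
Loop 1 (z = 0.049 m): B₁ = 2.64×10⁻⁵ T. Loop 2 (z = 0.012 m): B₂ = 2.70×10⁻⁴ T.
The fields add: B = B₁ + B₂ = 2.97×10⁻⁴ T.

B ≈ 297 μT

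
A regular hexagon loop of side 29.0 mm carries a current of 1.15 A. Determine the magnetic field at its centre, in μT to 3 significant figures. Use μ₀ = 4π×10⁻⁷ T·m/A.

Each side is a finite straight segment at perpendicular distance d = a/(2 tan(π/6)) = 0.02511 m from the centre, with end-angles ±π/6.
One side contributes B₁ = (μ₀I/4πd)·2 sin(π/6) = 4.58×10⁻⁶ T.
All 6 sides add in the same direction: B = 6 × 4.58×10⁻⁶ = 2.75×10⁻⁵ T.

B ≈ 27.5 μT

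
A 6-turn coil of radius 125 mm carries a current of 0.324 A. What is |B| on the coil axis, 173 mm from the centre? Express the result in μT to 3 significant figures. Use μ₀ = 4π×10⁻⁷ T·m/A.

B ≈ 1.96 μT

For an N-turn flat coil, B = Nμ₀IR²/[2(R²+z²)^(3/2)] with R = 0.125 m, z = 0.173 m.
B = 6 × 3.27×10⁻⁷ T = 1.96×10⁻⁶ T.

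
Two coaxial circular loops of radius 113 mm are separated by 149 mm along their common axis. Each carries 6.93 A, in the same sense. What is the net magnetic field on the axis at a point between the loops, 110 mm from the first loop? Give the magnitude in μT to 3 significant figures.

B ≈ 46.7 μT

Each loop contributes B = μ₀IR²/[2(R²+z²)^(3/2)] on the axis, with z measured from that loop.
Loop 1 (z = 0.11 m): B₁ = 1.42×10⁻⁵ T. Loop 2 (z = 0.039 m): B₂ = 3.25×10⁻⁵ T.
The fields add: B = B₁ + B₂ = 4.67×10⁻⁵ T.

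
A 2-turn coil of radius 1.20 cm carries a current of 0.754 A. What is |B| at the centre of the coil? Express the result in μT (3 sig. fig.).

For an N-turn flat coil, B = Nμ₀I/(2R) with R = 0.012 m.
B = 2 × 3.95×10⁻⁵ T = 7.90×10⁻⁵ T.

B ≈ 79.0 μT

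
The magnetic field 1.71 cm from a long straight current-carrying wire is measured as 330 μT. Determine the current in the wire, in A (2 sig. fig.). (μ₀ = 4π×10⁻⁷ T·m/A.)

I ≈ 28 A

For a long straight wire B = μ₀I/(2πd), so I = 2πdB/μ₀.
I = 2π × 0.0171 × 3.30×10⁻⁴ / (4π×10⁻⁷) = 28.2 A.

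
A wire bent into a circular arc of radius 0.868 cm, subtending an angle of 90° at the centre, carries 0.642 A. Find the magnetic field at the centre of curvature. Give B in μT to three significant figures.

The Biot–Savart field of a circular arc at its centre is B = μ₀Iφ/(4πR), with φ = 1.571 rad.
B = (4π×10⁻⁷ × 0.642 × 1.571) / (4π × 0.00868) = 1.16×10⁻⁵ T.

B ≈ 11.6 μT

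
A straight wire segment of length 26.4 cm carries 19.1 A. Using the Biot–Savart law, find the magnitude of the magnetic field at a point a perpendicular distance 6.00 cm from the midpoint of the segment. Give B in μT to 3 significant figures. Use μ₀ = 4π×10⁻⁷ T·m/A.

For a finite straight segment, B = (μ₀I/4πd)(sinθ₁ + sinθ₂), where θ₁, θ₂ are the angles from the perpendicular to each end.
The perpendicular from the point meets the wire at its midpoint, so each end is L/2 = 0.132 m away along the wire.
sinθ₁ = 0.132/√(0.132²+0.06²) = 0.9104; sinθ₂ = 0.132/√(0.132²+0.06²) = 0.9104.
B = (4π×10⁻⁷ × 19.1) / (4π × 0.06) × (0.9104 + 0.9104) = 5.80×10⁻⁵ T.

B ≈ 58.0 μT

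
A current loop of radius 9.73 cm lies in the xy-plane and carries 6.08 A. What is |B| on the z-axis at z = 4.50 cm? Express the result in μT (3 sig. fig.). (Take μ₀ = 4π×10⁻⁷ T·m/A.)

On the axis of a circular loop, B = μ₀IR² / [2(R²+z²)^(3/2)].
R² + z² = (0.0973)² + (0.045)² = 0.01149 m², and (R²+z²)^(3/2) = 1.23×10⁻³ m³.
B = (4π×10⁻⁷ × 6.08 × 0.009467) / (2 × 1.23×10⁻³) = 2.94×10⁻⁵ T.

B ≈ 29.4 μT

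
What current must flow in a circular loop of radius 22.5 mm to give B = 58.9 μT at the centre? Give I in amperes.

I ≈ 2.11 A

At the centre of a circular loop B = μ₀I/(2R), so I = 2RB/μ₀.
With R = 0.0225 m, I = 2 × 0.0225 × 5.89×10⁻⁵ / (4π×10⁻⁷) = 2.11 A.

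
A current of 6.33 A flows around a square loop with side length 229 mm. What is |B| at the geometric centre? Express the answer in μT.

Each side is a finite straight segment at perpendicular distance d = a/(2 tan(π/4)) = 0.1145 m from the centre, with end-angles ±π/4.
One side contributes B₁ = (μ₀I/4πd)·2 sin(π/4) = 7.82×10⁻⁶ T.
All 4 sides add in the same direction: B = 4 × 7.82×10⁻⁶ = 3.13×10⁻⁵ T.

B ≈ 31.3 μT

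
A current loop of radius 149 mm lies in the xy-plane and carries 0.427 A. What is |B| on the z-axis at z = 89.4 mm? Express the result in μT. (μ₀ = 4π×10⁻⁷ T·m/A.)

B ≈ 1.14 μT

On the axis of a circular loop, B = μ₀IR² / [2(R²+z²)^(3/2)].
R² + z² = (0.149)² + (0.0894)² = 0.03019 m², and (R²+z²)^(3/2) = 5.25×10⁻³ m³.
B = (4π×10⁻⁷ × 0.427 × 0.0222) / (2 × 5.25×10⁻³) = 1.14×10⁻⁶ T.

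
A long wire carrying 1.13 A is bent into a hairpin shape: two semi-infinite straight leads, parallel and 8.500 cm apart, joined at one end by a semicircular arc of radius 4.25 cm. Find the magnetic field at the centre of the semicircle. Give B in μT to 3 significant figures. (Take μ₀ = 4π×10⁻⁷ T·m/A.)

The semicircular arc contributes B_arc = μ₀I·π/(4πR) = μ₀I/(4R) = 8.35×10⁻⁶ T.
Each semi-infinite lead is at perpendicular distance R = 0.0425 m from the centre, with the perpendicular foot at its near end, so it contributes μ₀I/(4πR); both point the same way, together 5.32×10⁻⁶ T.
Arc and leads all point the same direction: B = 8.35×10⁻⁶ + 5.32×10⁻⁶ = 1.37×10⁻⁵ T.

B ≈ 13.7 μT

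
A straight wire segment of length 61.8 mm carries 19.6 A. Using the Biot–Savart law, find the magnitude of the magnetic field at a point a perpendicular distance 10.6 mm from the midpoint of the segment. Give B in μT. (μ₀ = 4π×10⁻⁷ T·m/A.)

B ≈ 350 μT

For a finite straight segment, B = (μ₀I/4πd)(sinθ₁ + sinθ₂), where θ₁, θ₂ are the angles from the perpendicular to each end.
The perpendicular from the point meets the wire at its midpoint, so each end is L/2 = 0.0309 m away along the wire.
sinθ₁ = 0.0309/√(0.0309²+0.0106²) = 0.9459; sinθ₂ = 0.0309/√(0.0309²+0.0106²) = 0.9459.
B = (4π×10⁻⁷ × 19.6) / (4π × 0.0106) × (0.9459 + 0.9459) = 3.50×10⁻⁴ T.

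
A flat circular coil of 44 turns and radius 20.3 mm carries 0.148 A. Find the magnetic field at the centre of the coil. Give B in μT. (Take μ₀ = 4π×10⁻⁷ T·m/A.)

For an N-turn flat coil, B = Nμ₀I/(2R) with R = 0.0203 m.
B = 44 × 4.58×10⁻⁶ T = 2.02×10⁻⁴ T.

B ≈ 202 μT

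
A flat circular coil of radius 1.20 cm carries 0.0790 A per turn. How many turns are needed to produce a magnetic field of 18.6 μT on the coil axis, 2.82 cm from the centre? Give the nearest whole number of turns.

N = 75

For an N-turn coil, B = Nμ₀IR²/[2(R²+z²)^(3/2)]. A single turn gives B₁ = 2.48×10⁻⁷ T with R = 0.012 m, z = 0.0282 m.
N = B/B₁ = 1.86×10⁻⁵ / 2.48×10⁻⁷ = 74.90.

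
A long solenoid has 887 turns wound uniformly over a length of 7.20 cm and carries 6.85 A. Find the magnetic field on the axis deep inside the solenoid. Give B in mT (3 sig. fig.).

Inside a long solenoid, B = μ₀nI with n = 1.232×10⁴ turns/m.
B = 4π×10⁻⁷ × 1.232×10⁴ × 6.85 = 0.106 T.

B ≈ 106 mT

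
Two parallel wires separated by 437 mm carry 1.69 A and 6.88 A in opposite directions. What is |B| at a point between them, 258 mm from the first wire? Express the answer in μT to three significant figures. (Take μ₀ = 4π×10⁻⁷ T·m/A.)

B ≈ 9.00 μT

Each long wire gives B = μ₀I/(2πd). Distances are d₁ = 0.258 m and d₂ = 0.179 m.
B₁ = 1.31×10⁻⁶ T, B₂ = 7.69×10⁻⁶ T.
Between antiparallel currents both contributions point the same way, so they add. B = B₁ + B₂ = 1.31×10⁻⁶ + 7.69×10⁻⁶ = 9.00×10⁻⁶ T.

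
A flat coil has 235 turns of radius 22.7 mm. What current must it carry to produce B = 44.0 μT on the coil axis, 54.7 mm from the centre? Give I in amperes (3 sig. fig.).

For an N-turn coil, B = Nμ₀IR²/[2(R²+z²)^(3/2)] with R = 0.0227 m, z = 0.0547 m, so I = 2B(R²+z²)^(3/2)/(Nμ₀R²) = 2 × 4.40×10⁻⁵ × 2.08×10⁻⁴ / (235 × 4π×10⁻⁷ × 0.0005153) = 0.120 A.

I ≈ 0.120 A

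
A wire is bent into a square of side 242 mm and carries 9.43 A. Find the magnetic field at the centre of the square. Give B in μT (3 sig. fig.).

B ≈ 44.1 μT

Each side is a finite straight segment at perpendicular distance d = a/(2 tan(π/4)) = 0.121 m from the centre, with end-angles ±π/4.
One side contributes B₁ = (μ₀I/4πd)·2 sin(π/4) = 1.10×10⁻⁵ T.
All 4 sides add in the same direction: B = 4 × 1.10×10⁻⁵ = 4.41×10⁻⁵ T.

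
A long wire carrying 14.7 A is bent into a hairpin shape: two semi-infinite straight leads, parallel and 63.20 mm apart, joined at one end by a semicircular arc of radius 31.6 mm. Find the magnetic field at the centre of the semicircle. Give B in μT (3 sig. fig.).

The semicircular arc contributes B_arc = μ₀I·π/(4πR) = μ₀I/(4R) = 1.46×10⁻⁴ T.
Each semi-infinite lead is at perpendicular distance R = 0.0316 m from the centre, with the perpendicular foot at its near end, so it contributes μ₀I/(4πR); both point the same way, together 9.30×10⁻⁵ T.
Arc and leads all point the same direction: B = 1.46×10⁻⁴ + 9.30×10⁻⁵ = 2.39×10⁻⁴ T.

B ≈ 239 μT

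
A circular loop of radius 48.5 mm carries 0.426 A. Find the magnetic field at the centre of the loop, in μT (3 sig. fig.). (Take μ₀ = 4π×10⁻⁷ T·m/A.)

B ≈ 5.52 μT

At the centre of a circular loop the Biot–Savart law gives B = μ₀I/(2R).
B = (4π×10⁻⁷ × 0.426) / (2 × 0.0485) = 5.52×10⁻⁶ T.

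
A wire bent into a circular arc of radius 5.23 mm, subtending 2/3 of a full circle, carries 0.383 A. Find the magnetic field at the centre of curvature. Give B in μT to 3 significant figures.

The Biot–Savart field of a circular arc at its centre is B = μ₀Iφ/(4πR), with φ = 4.189 rad.
B = (4π×10⁻⁷ × 0.383 × 4.189) / (4π × 0.00523) = 3.07×10⁻⁵ T.

B ≈ 30.7 μT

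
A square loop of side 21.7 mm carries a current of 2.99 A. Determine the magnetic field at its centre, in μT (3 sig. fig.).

Each side is a finite straight segment at perpendicular distance d = a/(2 tan(π/4)) = 0.01085 m from the centre, with end-angles ±π/4.
One side contributes B₁ = (μ₀I/4πd)·2 sin(π/4) = 3.90×10⁻⁵ T.
All 4 sides add in the same direction: B = 4 × 3.90×10⁻⁵ = 1.56×10⁻⁴ T.

B ≈ 156 μT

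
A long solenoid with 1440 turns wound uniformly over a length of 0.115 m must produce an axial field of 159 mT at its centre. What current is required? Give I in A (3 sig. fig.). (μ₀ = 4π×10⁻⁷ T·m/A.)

I ≈ 10.1 A

Inside a long solenoid B = μ₀nI with n = 1.252×10⁴ m⁻¹, so I = B/(μ₀n).
I = 0.159 / (4π×10⁻⁷ × 1.252×10⁴) = 10.1 A.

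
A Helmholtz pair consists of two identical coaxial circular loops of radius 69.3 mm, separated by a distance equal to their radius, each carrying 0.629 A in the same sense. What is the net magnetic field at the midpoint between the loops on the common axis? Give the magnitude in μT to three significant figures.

B ≈ 8.16 μT

Each loop contributes B = μ₀IR²/[2(R²+z²)^(3/2)] on the axis, with z measured from that loop.
Loop 1 (z = 0.03465 m): B₁ = 4.08×10⁻⁶ T. Loop 2 (z = 0.03465 m): B₂ = 4.08×10⁻⁶ T.
The fields add: B = B₁ + B₂ = 8.16×10⁻⁶ T.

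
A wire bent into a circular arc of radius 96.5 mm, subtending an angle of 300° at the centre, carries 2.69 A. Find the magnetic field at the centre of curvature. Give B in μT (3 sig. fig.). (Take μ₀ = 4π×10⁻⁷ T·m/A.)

The Biot–Savart field of a circular arc at its centre is B = μ₀Iφ/(4πR), with φ = 5.236 rad.
B = (4π×10⁻⁷ × 2.69 × 5.236) / (4π × 0.0965) = 1.46×10⁻⁵ T.

B ≈ 14.6 μT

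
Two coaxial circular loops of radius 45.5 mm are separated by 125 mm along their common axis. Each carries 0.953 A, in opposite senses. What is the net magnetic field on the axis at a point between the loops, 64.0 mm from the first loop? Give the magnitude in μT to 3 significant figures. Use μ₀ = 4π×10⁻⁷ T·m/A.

B ≈ 0.253 μT

Each loop contributes B = μ₀IR²/[2(R²+z²)^(3/2)] on the axis, with z measured from that loop.
Loop 1 (z = 0.064 m): B₁ = 2.56×10⁻⁶ T. Loop 2 (z = 0.061 m): B₂ = 2.81×10⁻⁶ T.
The fields oppose: B = |B₁ − B₂| = 2.53×10⁻⁷ T.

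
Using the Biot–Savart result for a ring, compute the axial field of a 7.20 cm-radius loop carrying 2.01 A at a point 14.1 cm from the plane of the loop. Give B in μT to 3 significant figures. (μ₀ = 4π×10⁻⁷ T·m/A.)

B ≈ 1.65 μT

On the axis of a circular loop, B = μ₀IR² / [2(R²+z²)^(3/2)].
R² + z² = (0.072)² + (0.141)² = 0.02506 m², and (R²+z²)^(3/2) = 3.97×10⁻³ m³.
B = (4π×10⁻⁷ × 2.01 × 0.005184) / (2 × 3.97×10⁻³) = 1.65×10⁻⁶ T.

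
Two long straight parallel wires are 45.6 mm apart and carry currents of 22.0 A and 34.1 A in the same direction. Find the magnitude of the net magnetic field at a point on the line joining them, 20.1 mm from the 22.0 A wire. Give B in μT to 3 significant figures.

Each long wire gives B = μ₀I/(2πd). Distances are d₁ = 0.0201 m and d₂ = 0.0255 m.
B₁ = 2.19×10⁻⁴ T, B₂ = 2.67×10⁻⁴ T.
Between parallel currents the two contributions point in opposite directions, so they subtract. B = |B₁ − B₂| = |2.19×10⁻⁴ − 2.67×10⁻⁴| = 4.85×10⁻⁵ T.

B ≈ 48.5 μT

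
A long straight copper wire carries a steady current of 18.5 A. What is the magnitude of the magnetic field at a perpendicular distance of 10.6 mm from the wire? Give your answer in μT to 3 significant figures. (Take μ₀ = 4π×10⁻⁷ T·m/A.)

For an infinitely long straight wire, B = μ₀I/(2πd).
B = (4π×10⁻⁷ × 18.5) / (2π × 0.0106) = 3.49×10⁻⁴ T.

B ≈ 349 μT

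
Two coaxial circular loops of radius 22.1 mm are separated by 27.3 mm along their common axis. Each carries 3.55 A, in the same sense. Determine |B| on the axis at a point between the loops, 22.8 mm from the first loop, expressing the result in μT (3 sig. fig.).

B ≈ 129 μT

Each loop contributes B = μ₀IR²/[2(R²+z²)^(3/2)] on the axis, with z measured from that loop.
Loop 1 (z = 0.0228 m): B₁ = 3.40×10⁻⁵ T. Loop 2 (z = 0.0045 m): B₂ = 9.50×10⁻⁵ T.
The fields add: B = B₁ + B₂ = 1.29×10⁻⁴ T.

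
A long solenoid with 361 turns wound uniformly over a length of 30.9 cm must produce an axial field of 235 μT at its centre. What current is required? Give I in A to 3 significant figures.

Inside a long solenoid B = μ₀nI with n = 1168 m⁻¹, so I = B/(μ₀n).
I = 2.35×10⁻⁴ / (4π×10⁻⁷ × 1168) = 0.160 A.

I ≈ 0.160 A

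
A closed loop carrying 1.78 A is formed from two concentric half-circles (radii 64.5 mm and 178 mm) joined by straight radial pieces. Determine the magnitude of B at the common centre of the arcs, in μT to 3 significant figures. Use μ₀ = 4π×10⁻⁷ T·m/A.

B ≈ 5.53 μT

The radial connectors point toward the centre, so dl × r̂ = 0 and they contribute nothing.
Each semicircle gives μ₀I/(4R): inner arc 8.67×10⁻⁶ T, outer arc 3.14×10⁻⁶ T.
The two arcs carry current in opposite angular senses, so their fields oppose: B = |8.67×10⁻⁶ − 3.14×10⁻⁶| = 5.53×10⁻⁶ T.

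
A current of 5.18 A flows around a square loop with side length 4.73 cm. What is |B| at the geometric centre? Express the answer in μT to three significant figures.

B ≈ 124 μT

Each side is a finite straight segment at perpendicular distance d = a/(2 tan(π/4)) = 0.02365 m from the centre, with end-angles ±π/4.
One side contributes B₁ = (μ₀I/4πd)·2 sin(π/4) = 3.10×10⁻⁵ T.
All 4 sides add in the same direction: B = 4 × 3.10×10⁻⁵ = 1.24×10⁻⁴ T.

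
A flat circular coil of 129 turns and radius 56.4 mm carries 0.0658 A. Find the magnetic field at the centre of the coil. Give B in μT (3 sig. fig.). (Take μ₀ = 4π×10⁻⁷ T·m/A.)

B ≈ 94.6 μT

For an N-turn flat coil, B = Nμ₀I/(2R) with R = 0.0564 m.
B = 129 × 7.33×10⁻⁷ T = 9.46×10⁻⁵ T.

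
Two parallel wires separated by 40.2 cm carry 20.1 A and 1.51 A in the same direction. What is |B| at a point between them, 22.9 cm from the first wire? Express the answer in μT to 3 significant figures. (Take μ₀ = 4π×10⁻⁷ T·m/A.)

B ≈ 15.8 μT

Each long wire gives B = μ₀I/(2πd). Distances are d₁ = 0.229 m and d₂ = 0.173 m.
B₁ = 1.76×10⁻⁵ T, B₂ = 1.75×10⁻⁶ T.
Between parallel currents the two contributions point in opposite directions, so they subtract. B = |B₁ − B₂| = |1.76×10⁻⁵ − 1.75×10⁻⁶| = 1.58×10⁻⁵ T.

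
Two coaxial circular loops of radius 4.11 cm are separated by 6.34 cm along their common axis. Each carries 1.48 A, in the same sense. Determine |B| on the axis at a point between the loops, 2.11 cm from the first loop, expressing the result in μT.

Each loop contributes B = μ₀IR²/[2(R²+z²)^(3/2)] on the axis, with z measured from that loop.
Loop 1 (z = 0.0211 m): B₁ = 1.59×10⁻⁵ T. Loop 2 (z = 0.0423 m): B₂ = 7.66×10⁻⁶ T.
The fields add: B = B₁ + B₂ = 2.36×10⁻⁵ T.

B ≈ 23.6 μT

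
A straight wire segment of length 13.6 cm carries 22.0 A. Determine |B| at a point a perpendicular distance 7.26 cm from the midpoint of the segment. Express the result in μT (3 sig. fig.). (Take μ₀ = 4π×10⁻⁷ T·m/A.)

For a finite straight segment, B = (μ₀I/4πd)(sinθ₁ + sinθ₂), where θ₁, θ₂ are the angles from the perpendicular to each end.
The perpendicular from the point meets the wire at its midpoint, so each end is L/2 = 0.068 m away along the wire.
sinθ₁ = 0.068/√(0.068²+0.0726²) = 0.6836; sinθ₂ = 0.068/√(0.068²+0.0726²) = 0.6836.
B = (4π×10⁻⁷ × 22.0) / (4π × 0.0726) × (0.6836 + 0.6836) = 4.14×10⁻⁵ T.

B ≈ 41.4 μT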